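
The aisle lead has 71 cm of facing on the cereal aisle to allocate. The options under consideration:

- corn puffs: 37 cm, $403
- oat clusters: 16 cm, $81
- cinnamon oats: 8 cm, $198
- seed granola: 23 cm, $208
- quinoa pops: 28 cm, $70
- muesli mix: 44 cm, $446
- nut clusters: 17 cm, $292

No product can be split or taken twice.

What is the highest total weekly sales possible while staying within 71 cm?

Taking the top-ratio products first gives corn puffs + cinnamon oats + nut clusters for 893 (62 cm).
The 37 cm tied up in corn puffs is better spent on muesli mix — total rises to 936 (69 cm).
The closest alternative, corn puffs + cinnamon oats + nut clusters, reaches only 893.

936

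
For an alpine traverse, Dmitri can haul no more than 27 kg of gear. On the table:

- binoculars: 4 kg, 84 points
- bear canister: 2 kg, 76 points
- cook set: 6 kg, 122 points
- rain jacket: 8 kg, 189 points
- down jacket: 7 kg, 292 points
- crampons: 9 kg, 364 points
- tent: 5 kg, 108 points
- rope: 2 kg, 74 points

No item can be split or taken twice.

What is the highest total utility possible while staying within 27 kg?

928

A density-first pass picks bear canister + down jacket + crampons + tent + rope — 914 at 25 kg.
Dropping tent frees 5 kg; slotting in cook set (6 kg) lifts the total to 928 at 26 kg.
Runner-up binoculars + bear canister + down jacket + crampons + tent tops out at 924.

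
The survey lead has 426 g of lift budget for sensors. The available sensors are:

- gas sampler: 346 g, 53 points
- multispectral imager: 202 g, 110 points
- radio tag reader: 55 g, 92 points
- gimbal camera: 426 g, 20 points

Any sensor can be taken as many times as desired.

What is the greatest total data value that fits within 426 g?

7×radio tag reader uses 385 of the 426 g and totals 644.
Nothing else within 426 g beats 644.

644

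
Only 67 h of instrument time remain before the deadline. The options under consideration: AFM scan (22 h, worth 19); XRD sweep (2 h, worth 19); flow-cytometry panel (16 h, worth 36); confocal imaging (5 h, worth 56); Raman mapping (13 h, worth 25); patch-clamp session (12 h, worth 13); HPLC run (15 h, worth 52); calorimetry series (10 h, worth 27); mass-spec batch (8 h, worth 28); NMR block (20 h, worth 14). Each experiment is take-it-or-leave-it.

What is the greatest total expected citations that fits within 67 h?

224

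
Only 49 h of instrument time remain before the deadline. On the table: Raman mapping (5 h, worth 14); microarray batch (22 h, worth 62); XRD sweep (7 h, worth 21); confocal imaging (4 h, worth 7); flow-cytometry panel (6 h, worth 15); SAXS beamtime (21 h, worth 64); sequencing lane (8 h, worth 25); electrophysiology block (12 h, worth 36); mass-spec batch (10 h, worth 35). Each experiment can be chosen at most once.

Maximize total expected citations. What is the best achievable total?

150

Ranking by ratio (expected citations/h): mass-spec batch 3.50, sequencing lane 3.12, SAXS beamtime 3.05.
A density-first pass picks XRD sweep + SAXS beamtime + sequencing lane + mass-spec batch — 145 at 46 h.
Replace XRD sweep and sequencing lane with flow-cytometry panel + electrophysiology block: the trade gains 5 net, giving 150 at 49 h.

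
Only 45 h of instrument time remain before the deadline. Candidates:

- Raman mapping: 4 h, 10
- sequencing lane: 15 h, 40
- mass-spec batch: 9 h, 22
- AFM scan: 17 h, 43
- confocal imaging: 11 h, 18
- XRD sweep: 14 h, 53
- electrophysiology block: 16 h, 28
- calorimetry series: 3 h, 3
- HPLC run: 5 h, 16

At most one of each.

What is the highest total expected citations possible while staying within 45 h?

134

Filling by ratio: Raman mapping + sequencing lane + XRD sweep + calorimetry series + HPLC run for 122, with 4 h left unused.
Reworking the packing: mass-spec batch + AFM scan + XRD sweep + HPLC run uses 45 h and improves the total to 134.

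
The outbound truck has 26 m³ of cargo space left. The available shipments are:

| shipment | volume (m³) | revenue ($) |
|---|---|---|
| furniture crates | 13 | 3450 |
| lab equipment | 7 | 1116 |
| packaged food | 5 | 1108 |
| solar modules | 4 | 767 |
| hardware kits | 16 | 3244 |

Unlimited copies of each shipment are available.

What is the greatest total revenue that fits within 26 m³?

Ranking by ratio (revenue/m³): furniture crates 265.38, packaged food 221.60, hardware kits 202.75.
Best packing: 2×furniture crates — 26 m³, 6900 total.
Every other selection either busts 26 m³ or fails to beat 6900.

6900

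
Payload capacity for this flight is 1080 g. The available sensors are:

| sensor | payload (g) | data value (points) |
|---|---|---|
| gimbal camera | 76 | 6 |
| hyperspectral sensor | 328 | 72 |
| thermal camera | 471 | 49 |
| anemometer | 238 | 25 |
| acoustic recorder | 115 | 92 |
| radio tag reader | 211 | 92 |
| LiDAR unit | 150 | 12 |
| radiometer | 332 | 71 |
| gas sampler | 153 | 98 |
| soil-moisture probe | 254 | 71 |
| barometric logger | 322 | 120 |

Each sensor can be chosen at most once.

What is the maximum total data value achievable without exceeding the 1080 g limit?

473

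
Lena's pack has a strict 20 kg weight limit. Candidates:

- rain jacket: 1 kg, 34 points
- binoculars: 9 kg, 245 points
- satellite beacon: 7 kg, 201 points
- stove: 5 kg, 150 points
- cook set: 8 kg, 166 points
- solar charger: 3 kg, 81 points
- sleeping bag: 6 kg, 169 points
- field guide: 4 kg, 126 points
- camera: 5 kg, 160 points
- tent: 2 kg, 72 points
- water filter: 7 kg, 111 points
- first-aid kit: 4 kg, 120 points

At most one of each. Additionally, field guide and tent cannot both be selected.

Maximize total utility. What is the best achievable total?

617

Rain jacket + satellite beacon + stove + camera + tent uses 20 of the 20 kg and totals 617.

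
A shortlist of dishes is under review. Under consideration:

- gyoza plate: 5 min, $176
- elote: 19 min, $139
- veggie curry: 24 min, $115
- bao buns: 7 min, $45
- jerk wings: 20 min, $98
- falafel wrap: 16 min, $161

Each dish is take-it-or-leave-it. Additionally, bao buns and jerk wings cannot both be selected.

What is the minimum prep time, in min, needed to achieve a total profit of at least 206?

Need the lightest bundle worth ≥ 206.
Taking gyoza plate + bao buns gives 221 (≥ 206) for 12 min.
Below 12 min the best achievable stays under 206.

12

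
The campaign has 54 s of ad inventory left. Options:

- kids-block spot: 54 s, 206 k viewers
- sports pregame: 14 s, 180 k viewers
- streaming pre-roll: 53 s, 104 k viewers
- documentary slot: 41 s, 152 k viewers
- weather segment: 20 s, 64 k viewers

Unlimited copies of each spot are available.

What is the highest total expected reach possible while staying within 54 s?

3×sports pregame uses 42 of the 54 s and totals 540.
That's the maximum — no swap from here does better than 540.

540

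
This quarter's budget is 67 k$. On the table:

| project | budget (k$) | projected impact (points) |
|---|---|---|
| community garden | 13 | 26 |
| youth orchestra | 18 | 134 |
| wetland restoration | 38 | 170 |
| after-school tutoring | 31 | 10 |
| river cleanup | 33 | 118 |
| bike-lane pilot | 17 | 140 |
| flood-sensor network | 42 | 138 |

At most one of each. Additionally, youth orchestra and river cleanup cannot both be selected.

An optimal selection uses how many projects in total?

The maximum projected impact within 67 k$ is 310.
One optimal bundle: wetland restoration + bike-lane pilot (55 k$).
Any selection reaching 310 contains exactly 2 projects.

2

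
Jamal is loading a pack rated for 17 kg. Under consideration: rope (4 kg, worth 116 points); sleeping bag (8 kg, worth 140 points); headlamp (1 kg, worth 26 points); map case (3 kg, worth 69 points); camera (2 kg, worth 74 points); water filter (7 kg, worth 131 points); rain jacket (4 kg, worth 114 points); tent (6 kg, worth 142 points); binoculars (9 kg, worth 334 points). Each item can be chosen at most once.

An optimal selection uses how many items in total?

Optimal total is 564.
For example rope + rain jacket + binoculars achieves it, using 17 kg.
Every optimal selection uses 3 items.

3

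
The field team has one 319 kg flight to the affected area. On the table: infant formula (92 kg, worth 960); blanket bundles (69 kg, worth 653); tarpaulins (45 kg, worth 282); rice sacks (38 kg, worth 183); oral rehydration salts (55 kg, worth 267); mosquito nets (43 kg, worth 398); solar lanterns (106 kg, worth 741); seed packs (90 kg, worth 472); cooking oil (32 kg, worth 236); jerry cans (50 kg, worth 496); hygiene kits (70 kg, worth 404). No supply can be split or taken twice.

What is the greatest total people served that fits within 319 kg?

A density-first pass picks infant formula + blanket bundles + mosquito nets + cooking oil + jerry cans — 2743 at 286 kg.
The 75 kg tied up in mosquito nets and cooking oil is better spent on solar lanterns — total rises to 2850 (317 kg).
That's the maximum — no swap from here does better than 2850.

2850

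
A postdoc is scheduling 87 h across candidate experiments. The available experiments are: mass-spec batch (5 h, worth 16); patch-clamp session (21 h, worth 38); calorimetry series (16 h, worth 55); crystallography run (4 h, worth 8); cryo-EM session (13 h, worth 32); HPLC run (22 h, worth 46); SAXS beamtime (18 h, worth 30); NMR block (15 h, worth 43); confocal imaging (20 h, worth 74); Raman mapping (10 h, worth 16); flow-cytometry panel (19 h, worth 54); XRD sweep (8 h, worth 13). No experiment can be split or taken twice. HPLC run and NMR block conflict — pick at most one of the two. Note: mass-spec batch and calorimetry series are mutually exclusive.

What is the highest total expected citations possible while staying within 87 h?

266

By expected citations per h: confocal imaging 3.70, calorimetry series 3.44, mass-spec batch 3.20, NMR block 2.87 lead.
Calorimetry series + crystallography run + cryo-EM session + NMR block + confocal imaging + flow-cytometry panel uses 87 of the 87 h and totals 266.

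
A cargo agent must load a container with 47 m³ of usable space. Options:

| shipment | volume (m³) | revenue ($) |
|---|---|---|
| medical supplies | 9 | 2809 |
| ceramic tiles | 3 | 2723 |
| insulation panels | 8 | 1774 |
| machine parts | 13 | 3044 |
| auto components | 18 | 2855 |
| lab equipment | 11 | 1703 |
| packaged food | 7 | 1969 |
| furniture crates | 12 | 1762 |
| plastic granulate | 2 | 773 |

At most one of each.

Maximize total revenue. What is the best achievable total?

13092

Ranking by ratio (revenue/m³): ceramic tiles 907.67, plastic granulate 386.50, medical supplies 312.11, packaged food 281.29.
Taking medical supplies + ceramic tiles + insulation panels + machine parts + packaged food + plastic granulate: 42 m³ used, 13092 in revenue.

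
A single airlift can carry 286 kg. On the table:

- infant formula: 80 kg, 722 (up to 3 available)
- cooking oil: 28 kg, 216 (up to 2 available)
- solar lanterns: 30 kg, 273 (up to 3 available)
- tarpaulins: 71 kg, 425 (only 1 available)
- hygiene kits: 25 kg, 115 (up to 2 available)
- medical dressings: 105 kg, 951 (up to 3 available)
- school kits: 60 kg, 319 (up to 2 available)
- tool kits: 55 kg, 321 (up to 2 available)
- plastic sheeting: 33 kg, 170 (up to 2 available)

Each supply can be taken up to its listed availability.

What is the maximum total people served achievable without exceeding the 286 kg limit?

Taking infant formula + 3×solar lanterns + medical dressings: 275 kg used, 2492 in people served.
That's the maximum — no swap from here does better than 2492.

2492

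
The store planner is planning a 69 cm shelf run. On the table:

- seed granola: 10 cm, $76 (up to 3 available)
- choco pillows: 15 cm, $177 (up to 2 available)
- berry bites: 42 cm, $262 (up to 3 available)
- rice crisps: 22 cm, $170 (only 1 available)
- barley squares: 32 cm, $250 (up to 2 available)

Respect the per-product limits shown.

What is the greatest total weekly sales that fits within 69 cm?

604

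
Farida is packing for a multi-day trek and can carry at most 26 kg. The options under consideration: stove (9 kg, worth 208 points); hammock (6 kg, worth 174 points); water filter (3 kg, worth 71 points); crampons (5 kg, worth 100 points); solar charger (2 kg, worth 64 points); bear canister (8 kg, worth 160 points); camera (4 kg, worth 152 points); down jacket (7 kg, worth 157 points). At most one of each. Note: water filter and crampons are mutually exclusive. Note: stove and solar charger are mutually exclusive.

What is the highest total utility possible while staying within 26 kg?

691

Best packing: stove + hammock + camera + down jacket — 26 kg, 691 total.
The closest alternative, hammock + crampons + solar charger + bear canister + camera, reaches only 650.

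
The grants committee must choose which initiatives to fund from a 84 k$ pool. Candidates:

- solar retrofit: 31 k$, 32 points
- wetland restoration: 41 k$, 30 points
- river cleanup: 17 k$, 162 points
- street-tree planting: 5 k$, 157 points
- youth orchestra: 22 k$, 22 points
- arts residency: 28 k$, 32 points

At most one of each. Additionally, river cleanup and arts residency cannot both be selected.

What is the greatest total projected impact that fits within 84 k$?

373

Taking solar retrofit + river cleanup + street-tree planting + youth orchestra: 75 k$ used, 373 in projected impact.
Runner-up solar retrofit + river cleanup + street-tree planting tops out at 351.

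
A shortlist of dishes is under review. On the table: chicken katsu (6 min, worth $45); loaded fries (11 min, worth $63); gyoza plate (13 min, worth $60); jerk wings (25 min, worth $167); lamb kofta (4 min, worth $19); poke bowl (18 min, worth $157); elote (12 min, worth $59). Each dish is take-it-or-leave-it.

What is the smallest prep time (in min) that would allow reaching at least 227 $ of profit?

33

Look for the lowest-prep combination reaching 227.
Taking loaded fries + lamb kofta + poke bowl gives 239 (≥ 227) for 33 min.
Any bundle with less than 33 min falls short of 227.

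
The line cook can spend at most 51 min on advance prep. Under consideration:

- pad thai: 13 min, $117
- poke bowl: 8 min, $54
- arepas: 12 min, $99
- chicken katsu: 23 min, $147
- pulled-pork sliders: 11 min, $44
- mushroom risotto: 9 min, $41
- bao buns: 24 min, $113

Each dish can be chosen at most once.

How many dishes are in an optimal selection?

3

Optimal total is 363.
For example pad thai + arepas + chicken katsu achieves it, using 48 min.
All optima have 3 dishes.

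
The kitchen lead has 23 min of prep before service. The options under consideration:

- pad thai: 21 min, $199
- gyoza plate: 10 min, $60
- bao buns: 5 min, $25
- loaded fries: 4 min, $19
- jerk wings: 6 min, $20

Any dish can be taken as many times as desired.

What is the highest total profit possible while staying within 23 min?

Taking pad thai: 21 min used, 199 in profit.
That's the maximum — no swap from here does better than 199.

199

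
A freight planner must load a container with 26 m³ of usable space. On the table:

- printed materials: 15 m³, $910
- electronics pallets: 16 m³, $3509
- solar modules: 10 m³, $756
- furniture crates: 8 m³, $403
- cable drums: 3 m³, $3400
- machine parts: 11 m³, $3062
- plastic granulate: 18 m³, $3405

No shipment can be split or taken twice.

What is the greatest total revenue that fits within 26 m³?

7218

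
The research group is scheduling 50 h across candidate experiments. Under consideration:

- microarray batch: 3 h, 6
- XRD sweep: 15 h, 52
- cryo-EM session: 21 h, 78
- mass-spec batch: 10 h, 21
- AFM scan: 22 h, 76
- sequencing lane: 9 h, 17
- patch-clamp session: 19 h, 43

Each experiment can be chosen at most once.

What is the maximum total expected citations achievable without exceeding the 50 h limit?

Density check — cryo-EM session 3.71, XRD sweep 3.47, AFM scan 3.45 are the best per h.
Greedy by ratio would take microarray batch + XRD sweep + cryo-EM session + mass-spec batch: 49 h used, total 157.
Replace XRD sweep and mass-spec batch with AFM scan: the trade gains 3 net, giving 160 at 46 h.
Runner-up microarray batch + XRD sweep + cryo-EM session + mass-spec batch tops out at 157.

160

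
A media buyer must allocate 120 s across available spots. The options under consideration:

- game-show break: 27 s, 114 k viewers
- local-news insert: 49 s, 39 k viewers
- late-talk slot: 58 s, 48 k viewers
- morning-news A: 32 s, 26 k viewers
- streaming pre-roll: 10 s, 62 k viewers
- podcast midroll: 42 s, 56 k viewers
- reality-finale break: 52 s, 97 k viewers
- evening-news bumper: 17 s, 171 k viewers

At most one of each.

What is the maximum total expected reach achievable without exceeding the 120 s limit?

444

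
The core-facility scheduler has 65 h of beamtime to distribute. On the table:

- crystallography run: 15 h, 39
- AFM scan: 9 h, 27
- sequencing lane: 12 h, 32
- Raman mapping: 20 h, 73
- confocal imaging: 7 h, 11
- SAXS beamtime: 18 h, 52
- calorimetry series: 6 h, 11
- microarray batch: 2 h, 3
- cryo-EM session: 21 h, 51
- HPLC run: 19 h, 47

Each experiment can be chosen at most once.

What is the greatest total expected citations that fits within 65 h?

196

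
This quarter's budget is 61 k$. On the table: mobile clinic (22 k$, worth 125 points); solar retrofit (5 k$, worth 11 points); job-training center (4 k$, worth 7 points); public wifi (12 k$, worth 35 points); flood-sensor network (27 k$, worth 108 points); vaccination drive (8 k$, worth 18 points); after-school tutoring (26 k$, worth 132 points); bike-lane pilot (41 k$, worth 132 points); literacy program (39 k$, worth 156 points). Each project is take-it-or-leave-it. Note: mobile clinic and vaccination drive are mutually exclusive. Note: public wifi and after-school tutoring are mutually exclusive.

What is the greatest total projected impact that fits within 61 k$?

281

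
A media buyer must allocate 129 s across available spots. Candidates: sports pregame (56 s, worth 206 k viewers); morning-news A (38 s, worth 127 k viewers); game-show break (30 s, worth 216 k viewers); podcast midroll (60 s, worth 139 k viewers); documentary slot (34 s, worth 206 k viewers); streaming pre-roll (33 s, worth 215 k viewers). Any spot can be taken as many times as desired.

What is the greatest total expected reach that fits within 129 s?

864

Best packing: 4×game-show break — 120 s, 864 total.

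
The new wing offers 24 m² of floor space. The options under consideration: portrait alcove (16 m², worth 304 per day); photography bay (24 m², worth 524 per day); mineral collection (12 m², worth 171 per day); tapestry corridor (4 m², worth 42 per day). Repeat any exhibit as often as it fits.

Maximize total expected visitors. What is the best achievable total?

524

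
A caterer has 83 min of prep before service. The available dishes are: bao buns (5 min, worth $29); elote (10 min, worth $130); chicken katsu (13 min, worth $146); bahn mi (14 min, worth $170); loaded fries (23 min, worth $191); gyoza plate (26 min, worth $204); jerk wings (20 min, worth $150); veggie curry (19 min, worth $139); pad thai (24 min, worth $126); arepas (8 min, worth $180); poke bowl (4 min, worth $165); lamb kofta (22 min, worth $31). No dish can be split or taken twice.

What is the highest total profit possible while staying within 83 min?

Greedy by ratio would take bao buns + elote + chicken katsu + bahn mi + loaded fries + arepas + poke bowl: 77 min used, total 1011.
Replace loaded fries with gyoza plate: the trade gains 13 net, giving 1024 at 80 min.

1024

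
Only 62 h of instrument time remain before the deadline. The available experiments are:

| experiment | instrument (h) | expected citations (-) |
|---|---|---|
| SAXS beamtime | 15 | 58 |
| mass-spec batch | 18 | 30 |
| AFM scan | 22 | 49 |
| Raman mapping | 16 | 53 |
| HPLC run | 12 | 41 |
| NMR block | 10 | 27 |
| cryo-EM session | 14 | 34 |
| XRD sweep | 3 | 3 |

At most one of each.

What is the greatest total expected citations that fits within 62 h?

Density check — SAXS beamtime 3.87, HPLC run 3.42, Raman mapping 3.31, NMR block 2.70 are the best per h.
A density-first pass picks SAXS beamtime + Raman mapping + HPLC run + NMR block + XRD sweep — 182 at 56 h.
Dropping NMR block frees 10 h; slotting in cryo-EM session (14 h) lifts the total to 189 at 60 h.
Every other selection either busts 62 h or fails to beat 189.

189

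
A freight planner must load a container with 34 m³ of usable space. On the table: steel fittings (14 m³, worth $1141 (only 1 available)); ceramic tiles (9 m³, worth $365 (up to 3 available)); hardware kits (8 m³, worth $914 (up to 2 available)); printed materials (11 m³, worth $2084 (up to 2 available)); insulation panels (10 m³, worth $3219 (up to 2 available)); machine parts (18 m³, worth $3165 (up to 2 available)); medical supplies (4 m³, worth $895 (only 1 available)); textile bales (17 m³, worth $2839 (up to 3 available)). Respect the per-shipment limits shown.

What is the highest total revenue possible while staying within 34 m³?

The ratio heuristic lands on hardware kits + 2×insulation panels + medical supplies (8247) but leaves 2 m³ idle.
Dropping hardware kits and medical supplies frees 12 m³; slotting in printed materials (11 m³) lifts the total to 8522 at 31 m³.
The spare 3 m³ is too small for any remaining shipment, and no exchange beats 8522.

8522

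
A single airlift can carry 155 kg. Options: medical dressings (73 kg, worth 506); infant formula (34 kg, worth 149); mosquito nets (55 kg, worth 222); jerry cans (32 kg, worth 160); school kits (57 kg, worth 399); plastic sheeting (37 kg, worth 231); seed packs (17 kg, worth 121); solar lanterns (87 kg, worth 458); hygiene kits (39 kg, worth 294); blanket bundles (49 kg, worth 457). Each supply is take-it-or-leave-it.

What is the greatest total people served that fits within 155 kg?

1150

Filling by ratio: plastic sheeting + seed packs + hygiene kits + blanket bundles for 1103, with 13 kg left unused.
Replace plastic sheeting and seed packs with school kits: the trade gains 47 net, giving 1150 at 145 kg.
The spare 10 kg is too small for any remaining supply, and no exchange beats 1150.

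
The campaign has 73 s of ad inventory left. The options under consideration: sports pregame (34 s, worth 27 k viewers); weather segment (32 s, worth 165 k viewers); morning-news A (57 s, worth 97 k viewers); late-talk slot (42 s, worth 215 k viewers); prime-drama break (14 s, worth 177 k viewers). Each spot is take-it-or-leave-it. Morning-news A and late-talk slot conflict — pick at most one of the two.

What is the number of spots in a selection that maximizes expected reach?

Optimal total is 392.
late-talk slot + prime-drama break hits 392 at 56 s.
Any selection reaching 392 contains exactly 2 spots.

2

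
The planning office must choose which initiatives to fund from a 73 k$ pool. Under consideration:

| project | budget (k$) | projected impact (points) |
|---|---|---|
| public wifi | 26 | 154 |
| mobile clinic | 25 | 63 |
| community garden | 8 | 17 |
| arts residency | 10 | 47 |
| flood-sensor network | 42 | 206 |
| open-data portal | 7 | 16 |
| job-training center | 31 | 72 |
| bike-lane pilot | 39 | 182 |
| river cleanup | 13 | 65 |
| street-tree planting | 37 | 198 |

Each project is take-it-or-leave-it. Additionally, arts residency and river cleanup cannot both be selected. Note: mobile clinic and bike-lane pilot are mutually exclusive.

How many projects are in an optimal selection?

Best achievable projected impact is 399.
One optimal bundle: public wifi + arts residency + street-tree planting (73 k$).
Any selection reaching 399 contains exactly 3 projects.

3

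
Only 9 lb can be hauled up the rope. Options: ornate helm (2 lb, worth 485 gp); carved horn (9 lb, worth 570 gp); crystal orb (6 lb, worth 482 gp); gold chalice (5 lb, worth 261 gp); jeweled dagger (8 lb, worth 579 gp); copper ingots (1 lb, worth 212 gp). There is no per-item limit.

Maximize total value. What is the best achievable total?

Taking 4×ornate helm + copper ingots: 9 lb used, 2152 in value.
Every other selection either busts 9 lb or fails to beat 2152.

2152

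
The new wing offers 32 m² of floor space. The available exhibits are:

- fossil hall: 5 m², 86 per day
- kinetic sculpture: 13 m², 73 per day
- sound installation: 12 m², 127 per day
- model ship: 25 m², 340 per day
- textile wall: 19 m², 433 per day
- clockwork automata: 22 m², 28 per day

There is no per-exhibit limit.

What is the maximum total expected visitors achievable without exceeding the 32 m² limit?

605

2×fossil hall + textile wall uses 29 of the 32 m² and totals 605.
That's the maximum — no swap from here does better than 605.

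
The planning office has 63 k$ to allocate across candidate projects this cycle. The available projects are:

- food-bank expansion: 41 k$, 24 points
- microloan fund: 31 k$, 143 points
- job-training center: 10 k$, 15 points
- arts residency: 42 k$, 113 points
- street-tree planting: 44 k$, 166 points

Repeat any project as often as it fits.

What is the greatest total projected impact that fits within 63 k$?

286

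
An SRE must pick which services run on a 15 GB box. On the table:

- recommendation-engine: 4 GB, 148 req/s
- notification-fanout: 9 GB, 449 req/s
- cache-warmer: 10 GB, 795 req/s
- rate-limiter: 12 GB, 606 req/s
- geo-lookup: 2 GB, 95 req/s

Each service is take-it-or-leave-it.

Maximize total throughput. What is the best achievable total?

Greedy by ratio would take cache-warmer + geo-lookup: 12 GB used, total 890.
Replace geo-lookup with recommendation-engine: the trade gains 53 net, giving 943 at 14 GB.
The spare 1 GB is too small for any remaining service, and no exchange beats 943.

943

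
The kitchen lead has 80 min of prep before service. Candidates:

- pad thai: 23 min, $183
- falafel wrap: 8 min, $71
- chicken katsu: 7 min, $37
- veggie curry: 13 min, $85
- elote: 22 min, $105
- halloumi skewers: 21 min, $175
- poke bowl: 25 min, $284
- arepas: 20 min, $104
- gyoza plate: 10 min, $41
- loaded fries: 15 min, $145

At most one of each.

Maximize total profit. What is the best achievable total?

720

Taking the top-ratio dishes first gives falafel wrap + chicken katsu + halloumi skewers + poke bowl + loaded fries for 712 (76 min).
Replace halloumi skewers with pad thai: the trade gains 8 net, giving 720 at 78 min.
Nothing else within 80 min beats 720.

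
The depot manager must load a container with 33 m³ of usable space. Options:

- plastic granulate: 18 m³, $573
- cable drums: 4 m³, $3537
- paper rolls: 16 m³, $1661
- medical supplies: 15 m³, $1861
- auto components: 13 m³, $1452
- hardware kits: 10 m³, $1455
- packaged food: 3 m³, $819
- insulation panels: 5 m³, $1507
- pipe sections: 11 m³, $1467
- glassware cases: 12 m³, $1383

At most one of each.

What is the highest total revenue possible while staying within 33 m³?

Taking cable drums + hardware kits + packaged food + insulation panels + pipe sections: 33 m³ used, 8785 in revenue.

8785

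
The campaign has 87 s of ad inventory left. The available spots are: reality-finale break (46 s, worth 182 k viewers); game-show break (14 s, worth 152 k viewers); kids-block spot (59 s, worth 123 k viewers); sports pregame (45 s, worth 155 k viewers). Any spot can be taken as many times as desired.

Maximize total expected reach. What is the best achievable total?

912

Density check — game-show break 10.86, reality-finale break 3.96, sports pregame 3.44 are the best per s.
6×game-show break uses 84 of the 87 s and totals 912.
The spare 3 s is too small for any remaining spot, and no exchange beats 912.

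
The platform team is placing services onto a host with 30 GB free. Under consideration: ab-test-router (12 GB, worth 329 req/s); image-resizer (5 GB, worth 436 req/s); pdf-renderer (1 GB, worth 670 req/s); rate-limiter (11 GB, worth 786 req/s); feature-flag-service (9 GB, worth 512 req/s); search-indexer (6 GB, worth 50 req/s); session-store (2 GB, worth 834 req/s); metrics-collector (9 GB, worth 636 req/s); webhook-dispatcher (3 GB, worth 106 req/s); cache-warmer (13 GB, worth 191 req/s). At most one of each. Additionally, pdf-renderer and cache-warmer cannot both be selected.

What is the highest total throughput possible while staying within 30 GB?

3362

Taking image-resizer + pdf-renderer + rate-limiter + session-store + metrics-collector: 28 GB used, 3362 in throughput.
Runner-up image-resizer + pdf-renderer + rate-limiter + feature-flag-service + session-store tops out at 3238.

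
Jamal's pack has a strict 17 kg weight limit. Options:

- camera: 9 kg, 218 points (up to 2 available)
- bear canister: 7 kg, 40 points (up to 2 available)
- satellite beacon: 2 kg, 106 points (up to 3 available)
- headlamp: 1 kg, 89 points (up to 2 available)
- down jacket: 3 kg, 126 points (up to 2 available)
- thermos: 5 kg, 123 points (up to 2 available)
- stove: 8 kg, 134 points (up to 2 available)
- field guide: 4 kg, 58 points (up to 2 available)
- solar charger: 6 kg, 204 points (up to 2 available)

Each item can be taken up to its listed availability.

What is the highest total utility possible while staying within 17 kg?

826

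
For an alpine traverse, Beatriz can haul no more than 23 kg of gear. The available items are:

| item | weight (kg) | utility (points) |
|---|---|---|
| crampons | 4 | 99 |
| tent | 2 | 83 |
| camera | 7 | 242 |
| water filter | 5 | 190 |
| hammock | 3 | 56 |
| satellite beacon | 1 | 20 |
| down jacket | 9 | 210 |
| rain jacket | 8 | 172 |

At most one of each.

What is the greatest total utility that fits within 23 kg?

Filling by ratio: crampons + tent + camera + water filter + hammock + satellite beacon for 690, with 1 kg left unused.
The 8 kg tied up in crampons and hammock and satellite beacon is better spent on down jacket — total rises to 725 (23 kg).
The closest alternative, tent + camera + water filter + satellite beacon + rain jacket, reaches only 707.

725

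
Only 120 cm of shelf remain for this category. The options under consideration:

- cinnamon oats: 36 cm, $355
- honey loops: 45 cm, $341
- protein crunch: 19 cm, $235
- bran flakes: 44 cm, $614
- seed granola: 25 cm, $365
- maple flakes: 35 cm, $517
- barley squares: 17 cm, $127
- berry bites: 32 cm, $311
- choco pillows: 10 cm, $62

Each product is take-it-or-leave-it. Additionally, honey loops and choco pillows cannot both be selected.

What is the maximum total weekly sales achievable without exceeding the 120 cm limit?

1558

By weekly sales per cm: maple flakes 14.77, seed granola 14.60, bran flakes 13.95 lead.
Taking bran flakes + seed granola + maple flakes + choco pillows: 114 cm used, 1558 in weekly sales.
The spare 6 cm is too small for any remaining product, and no feasible exchange beats 1558.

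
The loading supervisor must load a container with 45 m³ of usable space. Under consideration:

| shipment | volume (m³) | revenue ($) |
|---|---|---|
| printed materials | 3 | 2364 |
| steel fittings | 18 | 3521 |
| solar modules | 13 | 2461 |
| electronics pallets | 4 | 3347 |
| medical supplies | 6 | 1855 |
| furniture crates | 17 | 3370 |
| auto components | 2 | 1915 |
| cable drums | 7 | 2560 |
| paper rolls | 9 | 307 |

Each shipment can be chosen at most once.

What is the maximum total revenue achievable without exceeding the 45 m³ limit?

15562

Ranking by ratio (revenue/m³): auto components 957.50, electronics pallets 836.75, printed materials 788.00, cable drums 365.71.
Filling by ratio: printed materials + electronics pallets + medical supplies + furniture crates + auto components + cable drums for 15411, with 6 m³ left unused.
Dropping furniture crates frees 17 m³; slotting in steel fittings (18 m³) lifts the total to 15562 at 40 m³.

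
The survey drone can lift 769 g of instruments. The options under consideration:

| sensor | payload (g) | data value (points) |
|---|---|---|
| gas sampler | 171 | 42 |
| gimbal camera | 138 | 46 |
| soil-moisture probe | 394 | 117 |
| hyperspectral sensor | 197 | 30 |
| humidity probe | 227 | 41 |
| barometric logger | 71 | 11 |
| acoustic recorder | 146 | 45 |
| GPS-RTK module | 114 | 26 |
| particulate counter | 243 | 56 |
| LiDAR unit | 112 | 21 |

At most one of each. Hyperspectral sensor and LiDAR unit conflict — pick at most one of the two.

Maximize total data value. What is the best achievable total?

Ranking by ratio (data value/g): gimbal camera 0.33, acoustic recorder 0.31, soil-moisture probe 0.30.
Best packing: gimbal camera + soil-moisture probe + barometric logger + acoustic recorder — 749 g, 219 total.
Runner-up gimbal camera + soil-moisture probe + GPS-RTK module + LiDAR unit tops out at 210.

219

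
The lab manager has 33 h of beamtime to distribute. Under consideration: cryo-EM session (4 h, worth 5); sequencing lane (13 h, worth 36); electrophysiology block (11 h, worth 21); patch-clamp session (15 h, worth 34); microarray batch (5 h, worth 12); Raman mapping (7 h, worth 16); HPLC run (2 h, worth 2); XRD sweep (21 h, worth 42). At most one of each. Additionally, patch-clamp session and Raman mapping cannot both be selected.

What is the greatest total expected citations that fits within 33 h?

By expected citations per h: sequencing lane 2.77, microarray batch 2.40, Raman mapping 2.29 lead.
The ratio heuristic lands on cryo-EM session + sequencing lane + microarray batch + Raman mapping + HPLC run (71) but leaves 2 h idle.
Dropping cryo-EM session and Raman mapping and HPLC run frees 13 h; slotting in patch-clamp session (15 h) lifts the total to 82 at 33 h.
Runner-up cryo-EM session + sequencing lane + patch-clamp session tops out at 75.

82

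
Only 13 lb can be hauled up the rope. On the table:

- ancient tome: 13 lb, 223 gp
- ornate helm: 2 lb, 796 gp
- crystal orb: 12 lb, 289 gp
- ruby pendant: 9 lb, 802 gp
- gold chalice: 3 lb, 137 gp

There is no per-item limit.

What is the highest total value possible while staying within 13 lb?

4776

Best packing: 6×ornate helm — 12 lb, 4776 total.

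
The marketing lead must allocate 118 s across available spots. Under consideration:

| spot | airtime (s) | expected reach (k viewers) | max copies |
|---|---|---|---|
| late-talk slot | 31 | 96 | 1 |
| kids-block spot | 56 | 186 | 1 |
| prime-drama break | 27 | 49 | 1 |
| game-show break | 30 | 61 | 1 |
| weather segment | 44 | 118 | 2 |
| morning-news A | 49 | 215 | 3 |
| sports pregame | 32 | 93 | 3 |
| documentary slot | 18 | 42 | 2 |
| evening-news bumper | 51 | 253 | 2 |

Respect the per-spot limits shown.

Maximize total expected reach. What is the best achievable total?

510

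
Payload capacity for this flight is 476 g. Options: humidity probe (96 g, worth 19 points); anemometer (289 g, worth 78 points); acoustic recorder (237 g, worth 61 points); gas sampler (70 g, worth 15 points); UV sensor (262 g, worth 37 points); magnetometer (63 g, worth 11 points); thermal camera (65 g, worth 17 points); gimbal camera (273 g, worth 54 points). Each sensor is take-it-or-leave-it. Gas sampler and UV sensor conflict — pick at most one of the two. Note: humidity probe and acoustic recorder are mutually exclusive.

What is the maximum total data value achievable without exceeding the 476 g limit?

114

By data value per g: anemometer 0.27, thermal camera 0.26, acoustic recorder 0.26, gas sampler 0.21 lead.
A density-first pass picks anemometer + gas sampler + thermal camera — 110 at 424 g.
The 70 g tied up in gas sampler is better spent on humidity probe — total rises to 114 (450 g).
Every other selection either busts 476 g or breaks a pairing rule or fails to beat 114.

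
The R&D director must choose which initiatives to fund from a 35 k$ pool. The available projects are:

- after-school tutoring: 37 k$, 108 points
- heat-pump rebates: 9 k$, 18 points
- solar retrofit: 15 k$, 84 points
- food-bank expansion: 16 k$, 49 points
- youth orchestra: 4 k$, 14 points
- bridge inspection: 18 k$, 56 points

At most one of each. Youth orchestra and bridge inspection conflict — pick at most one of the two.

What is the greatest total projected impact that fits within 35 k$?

147

Density check — solar retrofit 5.60, youth orchestra 3.50, bridge inspection 3.11, food-bank expansion 3.06 are the best per k$.
Taking solar retrofit + food-bank expansion + youth orchestra: 35 k$ used, 147 in projected impact.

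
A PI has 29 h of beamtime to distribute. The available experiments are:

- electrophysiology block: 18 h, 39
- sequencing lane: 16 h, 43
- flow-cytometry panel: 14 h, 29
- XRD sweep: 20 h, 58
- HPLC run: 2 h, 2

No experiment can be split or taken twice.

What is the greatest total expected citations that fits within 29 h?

60

Best packing: XRD sweep + HPLC run — 22 h, 60 total.
That's the maximum — no swap from here does better than 60.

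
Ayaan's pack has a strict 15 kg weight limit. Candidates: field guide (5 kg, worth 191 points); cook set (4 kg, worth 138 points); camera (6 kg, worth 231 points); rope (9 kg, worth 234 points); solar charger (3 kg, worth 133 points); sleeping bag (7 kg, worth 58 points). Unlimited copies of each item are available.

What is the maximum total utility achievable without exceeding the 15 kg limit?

The ratio ordering already packs tightly: 5×solar charger, 15 kg, 665.
Nothing else within 15 kg beats 665.

665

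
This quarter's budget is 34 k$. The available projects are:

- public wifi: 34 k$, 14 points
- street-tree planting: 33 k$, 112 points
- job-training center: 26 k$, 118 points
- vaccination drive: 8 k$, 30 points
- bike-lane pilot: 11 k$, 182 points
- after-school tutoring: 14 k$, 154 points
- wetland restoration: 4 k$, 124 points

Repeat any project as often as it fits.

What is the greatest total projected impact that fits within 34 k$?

992

8×wetland restoration uses 32 of the 34 k$ and totals 992.
No other feasible combination exceeds 992.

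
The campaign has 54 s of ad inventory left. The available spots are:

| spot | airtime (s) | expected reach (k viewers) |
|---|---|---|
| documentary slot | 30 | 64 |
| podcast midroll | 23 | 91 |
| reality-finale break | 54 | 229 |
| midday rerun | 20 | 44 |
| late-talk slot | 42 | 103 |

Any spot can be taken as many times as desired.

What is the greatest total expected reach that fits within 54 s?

The ratio ordering already packs tightly: reality-finale break, 54 s, 229.
That's the maximum — no swap from here does better than 229.

229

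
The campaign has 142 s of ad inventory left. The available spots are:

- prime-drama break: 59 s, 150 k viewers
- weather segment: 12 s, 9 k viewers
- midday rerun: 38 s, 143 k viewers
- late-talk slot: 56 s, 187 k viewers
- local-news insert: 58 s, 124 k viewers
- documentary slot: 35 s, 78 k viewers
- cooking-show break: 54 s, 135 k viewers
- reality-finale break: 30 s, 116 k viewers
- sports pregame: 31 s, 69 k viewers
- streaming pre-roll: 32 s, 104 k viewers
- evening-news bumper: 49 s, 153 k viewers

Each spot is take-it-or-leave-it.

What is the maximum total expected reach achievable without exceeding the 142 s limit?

456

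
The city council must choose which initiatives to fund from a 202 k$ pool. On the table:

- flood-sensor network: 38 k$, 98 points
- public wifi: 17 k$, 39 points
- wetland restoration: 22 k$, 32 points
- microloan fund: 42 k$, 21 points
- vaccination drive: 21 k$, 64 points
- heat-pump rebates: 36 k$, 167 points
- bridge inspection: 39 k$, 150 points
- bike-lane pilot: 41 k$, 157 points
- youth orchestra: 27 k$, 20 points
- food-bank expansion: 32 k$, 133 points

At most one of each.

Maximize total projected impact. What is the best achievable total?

710

Ranking by ratio (projected impact/k$): heat-pump rebates 4.64, food-bank expansion 4.16, bridge inspection 3.85, bike-lane pilot 3.83.
Taking public wifi + vaccination drive + heat-pump rebates + bridge inspection + bike-lane pilot + food-bank expansion: 186 k$ used, 710 in projected impact.
Nothing else within 202 k$ beats 710.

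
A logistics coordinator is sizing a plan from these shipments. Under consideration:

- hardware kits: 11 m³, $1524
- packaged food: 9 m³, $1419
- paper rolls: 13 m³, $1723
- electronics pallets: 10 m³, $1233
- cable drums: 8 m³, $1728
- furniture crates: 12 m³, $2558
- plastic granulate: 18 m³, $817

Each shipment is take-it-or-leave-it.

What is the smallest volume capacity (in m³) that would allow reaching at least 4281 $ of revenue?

20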